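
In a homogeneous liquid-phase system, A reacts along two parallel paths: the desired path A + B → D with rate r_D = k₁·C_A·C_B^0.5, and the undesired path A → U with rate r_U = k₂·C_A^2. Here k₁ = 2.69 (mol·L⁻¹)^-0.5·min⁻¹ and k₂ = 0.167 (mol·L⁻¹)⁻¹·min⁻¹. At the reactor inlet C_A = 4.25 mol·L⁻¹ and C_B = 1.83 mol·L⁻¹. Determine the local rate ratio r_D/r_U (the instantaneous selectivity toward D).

5.13

S_{D/U} = r_D/r_U = (k₁·C_A·C_B^0.5)/(k₂·C_A^2) = (k₁/k₂)·C_A⁻¹·C_B^0.5.
= (2.69×4.250×1.830^0.5) / (0.167×4.250^2) = 15.47/3.016 = 5.13.
The undesired path is higher order in A, so low C_A (CSTR or dilute feed) favours D.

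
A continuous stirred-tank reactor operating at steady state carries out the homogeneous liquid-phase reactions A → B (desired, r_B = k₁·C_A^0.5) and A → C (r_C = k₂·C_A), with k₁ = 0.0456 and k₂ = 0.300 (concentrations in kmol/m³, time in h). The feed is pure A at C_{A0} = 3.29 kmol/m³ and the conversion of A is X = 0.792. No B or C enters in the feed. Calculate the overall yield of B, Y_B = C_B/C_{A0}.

0.123

Exit C_A = C_{A0}(1−X) = 3.29×0.208 = 0.6843 kmol/m³.
In a CSTR the entire volume is at exit conditions, so r_B = 0.0456×0.6843^0.5 = 0.03772 and r_C = 0.300×0.6843 = 0.2053.
Fraction of consumed A going to B: r_B/(r_B+r_C) = 0.1552.
C_B = 0.1552·C_{A0}·X = 0.1552×3.29×0.792 = 0.404 kmol/m³; Y_B = C_B/C_{A0} = 0.123.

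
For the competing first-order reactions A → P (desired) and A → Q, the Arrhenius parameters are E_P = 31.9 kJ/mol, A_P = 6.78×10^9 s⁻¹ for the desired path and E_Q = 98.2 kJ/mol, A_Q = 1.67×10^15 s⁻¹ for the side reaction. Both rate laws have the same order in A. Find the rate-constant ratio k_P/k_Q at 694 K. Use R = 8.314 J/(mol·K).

With equal orders, S_{P/Q} = k_P/k_Q = (A_P/A_Q)·exp[(E_Q−E_P)/(RT)].
(E_Q−E_P)/(RT) = (98.2−31.9)×10³/(8.314×694) = 66300/5770 = 11.49.
k_P/k_Q = (6.78×10^9/1.67×10^15)·exp(11.49) = 4.060×10^-6 × 97796 = 0.397.
Since E_P < E_Q, lowering the temperature improves selectivity toward P.

0.397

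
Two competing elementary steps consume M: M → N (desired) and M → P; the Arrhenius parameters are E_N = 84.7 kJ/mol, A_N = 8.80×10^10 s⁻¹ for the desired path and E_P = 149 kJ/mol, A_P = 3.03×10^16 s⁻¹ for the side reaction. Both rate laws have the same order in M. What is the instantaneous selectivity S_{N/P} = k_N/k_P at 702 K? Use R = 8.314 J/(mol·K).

With equal orders, S_{N/P} = k_N/k_P = (A_N/A_P)·exp[(E_P−E_N)/(RT)].
(E_P−E_N)/(RT) = (149−84.7)×10³/(8.314×702) = 64300/5836 = 11.02.
k_N/k_P = (8.80×10^10/3.03×10^16)·exp(11.02) = 2.904×10^-6 × 60901 = 0.177.

0.177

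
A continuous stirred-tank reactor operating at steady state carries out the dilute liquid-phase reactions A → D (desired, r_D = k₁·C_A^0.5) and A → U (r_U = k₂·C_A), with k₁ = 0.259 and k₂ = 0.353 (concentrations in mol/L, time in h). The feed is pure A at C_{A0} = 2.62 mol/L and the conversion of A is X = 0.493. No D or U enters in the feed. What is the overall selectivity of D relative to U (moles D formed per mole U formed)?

0.637

Exit C_A = C_{A0}(1−X) = 2.62×0.507 = 1.328 mol/L.
A CSTR operates uniformly at the exit composition, giving r_D = 0.2985 and r_U = 0.4689 (each k·C_A^n at C_A = 1.328).
Overall selectivity = C_D/C_U = r_Dτ/(r_Uτ) = r_D/r_U = 0.637.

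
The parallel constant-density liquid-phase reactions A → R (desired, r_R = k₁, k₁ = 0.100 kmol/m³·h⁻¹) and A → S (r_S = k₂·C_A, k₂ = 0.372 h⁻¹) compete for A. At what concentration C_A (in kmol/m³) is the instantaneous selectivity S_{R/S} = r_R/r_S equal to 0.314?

0.856 kmol/m³

S_{R/S} = (k₁/k₂)·C_A⁻¹ ⇒ C_A = (S·k₂/k₁)^(-1).
= (0.314×0.372/0.100)^(-1) = (1.168)^(-1) = 0.856 kmol/m³.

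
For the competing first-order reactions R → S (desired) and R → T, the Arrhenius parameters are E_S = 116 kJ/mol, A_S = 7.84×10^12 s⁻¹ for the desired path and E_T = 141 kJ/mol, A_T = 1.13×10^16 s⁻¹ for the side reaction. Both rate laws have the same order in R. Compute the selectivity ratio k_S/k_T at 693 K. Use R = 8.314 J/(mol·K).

Since both paths have the same order in R, the concentration cancels and S_{S/T} = k_S/k_T = (A_S/A_T)·exp[(E_T−E_S)/(RT)].
(E_T−E_S)/(RT) = (141−116)×10³/(8.314×693) = 25000/5762 = 4.339.
k_S/k_T = (7.84×10^12/1.13×10^16)·exp(4.339) = 6.938×10^-4 × 76.64 = 0.0532.
Since E_S < E_T, lowering the temperature improves selectivity toward S.

0.0532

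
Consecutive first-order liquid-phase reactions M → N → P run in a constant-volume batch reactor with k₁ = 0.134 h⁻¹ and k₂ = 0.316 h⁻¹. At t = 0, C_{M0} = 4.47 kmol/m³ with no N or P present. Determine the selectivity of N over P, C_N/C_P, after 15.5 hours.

0.110

For first-order series with pure M initially, C_N(t) = k₁C_{M0}/(k₂−k₁)·(e^(−k₁t) − e^(−k₂t)).
e^(−k₁t) = e^(−0.134×15.5) = e^(−2.077) = 0.1253; e^(−k₂t) = e^(−4.898) = 0.007461.
C_N = 0.134×4.47/(0.316−0.134) × (0.1253−0.007461) = 3.291×0.1178 = 0.3878 kmol/m³.
C_M = C_{M0}e^(−k₁t) = 0.5601 kmol/m³, so C_P = C_{M0}−C_M−C_N = 3.522 kmol/m³; C_N/C_P = 0.110.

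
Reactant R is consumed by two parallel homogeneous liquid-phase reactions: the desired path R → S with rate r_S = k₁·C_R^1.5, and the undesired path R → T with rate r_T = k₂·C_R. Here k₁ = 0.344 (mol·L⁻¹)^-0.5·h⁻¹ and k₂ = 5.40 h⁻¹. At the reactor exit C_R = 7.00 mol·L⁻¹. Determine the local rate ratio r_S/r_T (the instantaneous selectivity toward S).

0.169

S_{S/T} = r_S/r_T = (k₁·C_R^1.5)/(k₂·C_R) = (k₁/k₂)·C_R^0.5.
= (0.344×7.000^1.5) / (5.40×7.000) = 6.371/37.80 = 0.169.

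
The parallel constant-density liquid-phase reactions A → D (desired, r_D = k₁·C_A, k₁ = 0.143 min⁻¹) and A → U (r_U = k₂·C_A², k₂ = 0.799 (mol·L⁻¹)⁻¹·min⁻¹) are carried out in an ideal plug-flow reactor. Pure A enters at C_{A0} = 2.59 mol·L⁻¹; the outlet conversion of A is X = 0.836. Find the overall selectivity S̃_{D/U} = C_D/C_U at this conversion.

0.144

C_A = C_{A0}(1−X) = 0.4248 mol·L⁻¹.
Along a PFR/batch, dC_D/dC_A = −r_D/(r_D+r_U) = −k₁/(k₁+k₂·C_A).
Integrating from C_{A0} to C_A: C_D = (0.143/0.799)·ln[(0.143+0.799·2.59)/(0.143+0.799·0.425)] = 0.1790·ln(2.212/0.4824) = 0.2726 mol·L⁻¹.
C_U = (C_{A0}−C_A)−C_D = 1.893 mol·L⁻¹; S̃_{D/U} = 0.2726/1.893 = 0.144.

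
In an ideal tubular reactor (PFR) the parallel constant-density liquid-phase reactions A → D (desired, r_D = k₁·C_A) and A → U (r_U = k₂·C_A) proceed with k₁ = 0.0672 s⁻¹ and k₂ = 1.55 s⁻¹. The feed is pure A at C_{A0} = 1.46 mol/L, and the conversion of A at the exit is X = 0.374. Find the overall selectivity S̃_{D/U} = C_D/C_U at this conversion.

0.0434

C_A = C_{A0}(1−X) = 0.9140 mol/L.
Both paths are first order in A, so the instantaneous fraction to D is constant: dC_D/d(−C_A) = k₁/(k₁+k₂) = 0.04155.
C_D = 0.04155·(C_{A0}−C_A) = 0.04155×0.5460 = 0.0227 mol/L.
C_U = (C_{A0}−C_A)−C_D = 0.5234 mol/L; S̃_{D/U} = 0.02269/0.5234 = 0.0434.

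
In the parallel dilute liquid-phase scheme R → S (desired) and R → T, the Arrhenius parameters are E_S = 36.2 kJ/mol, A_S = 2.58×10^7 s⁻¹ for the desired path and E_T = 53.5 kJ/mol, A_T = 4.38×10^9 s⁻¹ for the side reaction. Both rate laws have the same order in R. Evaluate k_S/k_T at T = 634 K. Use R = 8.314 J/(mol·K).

0.157

With equal orders, S_{S/T} = k_S/k_T = (A_S/A_T)·exp[(E_T−E_S)/(RT)].
(E_T−E_S)/(RT) = (53.5−36.2)×10³/(8.314×634) = 17300/5271 = 3.282.
k_S/k_T = (2.58×10^7/4.38×10^9)·exp(3.282) = 0.005890 × 26.63 = 0.157.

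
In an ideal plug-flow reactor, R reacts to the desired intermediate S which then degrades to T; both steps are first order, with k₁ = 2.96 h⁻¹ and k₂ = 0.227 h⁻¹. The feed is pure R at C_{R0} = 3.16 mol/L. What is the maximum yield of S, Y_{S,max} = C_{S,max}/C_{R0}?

0.808

For a first-order series the maximum intermediate yield is C_{S,max}/C_{R0} = (k₁/k₂)^[k₂/(k₂−k₁)].
= (2.96/0.227)^(0.227/(0.227−2.96)) = (13.04)^(-0.08306) = 0.8079.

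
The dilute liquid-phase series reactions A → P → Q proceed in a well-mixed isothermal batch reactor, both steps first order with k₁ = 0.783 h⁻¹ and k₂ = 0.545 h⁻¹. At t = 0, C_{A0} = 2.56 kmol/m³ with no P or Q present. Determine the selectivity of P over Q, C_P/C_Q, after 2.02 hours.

1.11

For first-order series with pure A initially, C_P(t) = k₁C_{A0}/(k₂−k₁)·(e^(−k₁t) − e^(−k₂t)).
e^(−k₁t) = e^(−0.783×2.02) = e^(−1.582) = 0.2056; e^(−k₂t) = e^(−1.101) = 0.3326.
C_P = 0.783×2.56/(0.545−0.783) × (0.2056−0.3326) = (-8.422)×(-0.1269) = 1.069 kmol/m³.
C_A = C_{A0}e^(−k₁t) = 0.5264 kmol/m³, so C_Q = C_{A0}−C_A−C_P = 0.9645 kmol/m³; C_P/C_Q = 1.11.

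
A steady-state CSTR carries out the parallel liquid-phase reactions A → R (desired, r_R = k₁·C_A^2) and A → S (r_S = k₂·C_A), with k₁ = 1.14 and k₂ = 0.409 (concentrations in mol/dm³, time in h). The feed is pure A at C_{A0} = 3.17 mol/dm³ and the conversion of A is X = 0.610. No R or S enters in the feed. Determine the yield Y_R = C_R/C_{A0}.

0.473

Exit C_A = C_{A0}(1−X) = 3.17×0.390 = 1.236 mol/dm³.
In a CSTR the entire volume is at exit conditions, so r_R = 1.14×1.236^2 = 1.742 and r_S = 0.409×1.236 = 0.5056.
Fraction of consumed A going to R: r_R/(r_R+r_S) = 0.7751.
C_R = 0.7751·C_{A0}·X = 0.7751×3.17×0.610 = 1.50 mol/dm³; Y_R = C_R/C_{A0} = 0.473.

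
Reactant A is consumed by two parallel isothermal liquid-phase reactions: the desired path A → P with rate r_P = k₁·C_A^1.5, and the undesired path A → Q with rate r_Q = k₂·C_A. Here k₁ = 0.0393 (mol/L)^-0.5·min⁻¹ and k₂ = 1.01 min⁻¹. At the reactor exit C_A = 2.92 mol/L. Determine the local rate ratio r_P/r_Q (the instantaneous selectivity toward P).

0.0665

S_{P/Q} = r_P/r_Q = (k₁·C_A^1.5)/(k₂·C_A) = (k₁/k₂)·C_A^0.5.
= (0.0393×2.920^1.5) / (1.01×2.920) = 0.1961/2.949 = 0.0665.
Since the desired path is higher order in A, keeping C_A high (PFR or concentrated feed) favours P.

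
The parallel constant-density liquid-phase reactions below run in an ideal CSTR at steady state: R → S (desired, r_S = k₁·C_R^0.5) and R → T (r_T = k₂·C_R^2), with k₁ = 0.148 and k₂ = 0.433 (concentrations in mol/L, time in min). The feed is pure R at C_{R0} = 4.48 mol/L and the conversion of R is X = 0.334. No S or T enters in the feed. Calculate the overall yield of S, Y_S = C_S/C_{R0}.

Exit C_R = C_{R0}(1−X) = 4.48×0.666 = 2.984 mol/L.
Rates in a CSTR are evaluated at the outlet concentration: r_S = 0.148×2.984^0.5 = 0.2556, r_T = 0.433×2.984^2 = 3.855.
Fraction of consumed R going to S: r_S/(r_S+r_T) = 0.06220.
C_S = 0.06220·C_{R0}·X = 0.06220×4.48×0.334 = 0.0931 mol/L; Y_S = C_S/C_{R0} = 0.0208.

0.0208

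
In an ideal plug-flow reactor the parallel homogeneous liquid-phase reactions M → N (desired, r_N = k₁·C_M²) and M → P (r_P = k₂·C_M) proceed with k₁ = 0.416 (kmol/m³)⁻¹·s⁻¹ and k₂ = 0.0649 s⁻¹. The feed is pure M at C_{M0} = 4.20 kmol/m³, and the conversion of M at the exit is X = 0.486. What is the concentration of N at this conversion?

C_M = C_{M0}(1−X) = 2.159 kmol/m³.
Along a PFR/batch, dC_P/dC_M = −r_P/(r_N+r_P) = −k₂/(k₂+k₁·C_M).
Integrating from C_{M0} to C_M: C_P = (0.0649/0.416)·ln[(0.0649+0.416·4.20)/(0.0649+0.416·2.16)] = 0.1560·ln(1.812/0.9630) = 0.09863 kmol/m³.
Then C_N = (C_{M0}−C_M) − C_P = 2.041 − 0.09863 = 1.943 kmol/m³.

1.94 kmol/m³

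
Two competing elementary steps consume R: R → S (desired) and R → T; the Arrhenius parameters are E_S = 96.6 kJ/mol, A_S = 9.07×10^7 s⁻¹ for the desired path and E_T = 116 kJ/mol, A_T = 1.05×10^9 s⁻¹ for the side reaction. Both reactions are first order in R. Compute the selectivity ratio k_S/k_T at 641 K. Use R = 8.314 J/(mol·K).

3.29

Since both paths have the same order in R, the concentration cancels and S_{S/T} = k_S/k_T = (A_S/A_T)·exp[(E_T−E_S)/(RT)].
(E_T−E_S)/(RT) = (116−96.6)×10³/(8.314×641) = 19400/5329 = 3.640.
k_S/k_T = (9.07×10^7/1.05×10^9)·exp(3.640) = 0.08638 × 38.10 = 3.29.
Since E_S < E_T, lowering the temperature improves selectivity toward S.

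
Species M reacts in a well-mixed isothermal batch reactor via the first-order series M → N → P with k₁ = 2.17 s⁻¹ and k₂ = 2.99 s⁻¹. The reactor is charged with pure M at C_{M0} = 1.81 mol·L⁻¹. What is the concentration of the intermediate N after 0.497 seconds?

0.545 mol·L⁻¹

Solving the coupled first-order balances gives C_N(t) = [k₁/(k₂−k₁)]·C_{M0}·(e^(−k₁t) − e^(−k₂t)).
e^(−k₁t) = e^(−2.17×0.497) = e^(−1.078) = 0.3401; e^(−k₂t) = e^(−1.486) = 0.2263.
C_N = 2.17×1.81/(2.99−2.17) × (0.3401−0.2263) = 4.790×0.1138 = 0.5453 mol·L⁻¹.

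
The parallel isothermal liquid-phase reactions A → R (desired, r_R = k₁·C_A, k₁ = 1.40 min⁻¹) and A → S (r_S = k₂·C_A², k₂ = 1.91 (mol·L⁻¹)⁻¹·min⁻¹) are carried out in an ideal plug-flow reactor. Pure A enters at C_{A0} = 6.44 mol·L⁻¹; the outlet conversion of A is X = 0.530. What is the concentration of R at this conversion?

0.473 mol·L⁻¹

C_A = C_{A0}(1−X) = 3.027 mol·L⁻¹.
Along a PFR/batch, dC_R/dC_A = −r_R/(r_R+r_S) = −k₁/(k₁+k₂·C_A).
Integrating from C_{A0} to C_A: C_R = (1.40/1.91)·ln[(1.40+1.91·6.44)/(1.40+1.91·3.03)] = 0.7330·ln(13.70/7.181) = 0.4735 mol·L⁻¹.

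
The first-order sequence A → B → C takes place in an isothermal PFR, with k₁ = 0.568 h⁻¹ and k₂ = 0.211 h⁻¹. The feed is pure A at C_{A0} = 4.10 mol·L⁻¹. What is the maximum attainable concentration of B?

At the optimum, C_{B,max}/C_{A0} = (k₁/k₂)^[k₂/(k₂−k₁)].
= (0.568/0.211)^(0.211/(0.211−0.568)) = (2.692)^(-0.5910) = 0.5569.
C_{B,max} = 0.5569×4.10 = 2.28 mol·L⁻¹.

2.28 mol·L⁻¹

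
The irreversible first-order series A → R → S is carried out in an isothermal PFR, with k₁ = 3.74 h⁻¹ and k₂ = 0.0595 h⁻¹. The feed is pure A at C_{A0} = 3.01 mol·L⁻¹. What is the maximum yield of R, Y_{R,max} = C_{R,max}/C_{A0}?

0.935

Evaluating C_R at τ_opt = ln(k₂/k₁)/(k₂−k₁) gives C_{R,max}/C_{A0} = (k₁/k₂)^[k₂/(k₂−k₁)].
= (3.74/0.0595)^(0.0595/(0.0595−3.74)) = (62.86)^(-0.01617) = 0.9352.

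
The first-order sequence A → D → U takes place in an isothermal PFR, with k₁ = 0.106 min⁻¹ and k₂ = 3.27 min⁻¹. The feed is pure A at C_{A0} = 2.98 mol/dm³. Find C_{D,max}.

0.0861 mol/dm³

Evaluating C_D at τ_opt = ln(k₂/k₁)/(k₂−k₁) gives C_{D,max}/C_{A0} = (k₁/k₂)^[k₂/(k₂−k₁)].
= (0.106/3.27)^(3.27/(3.27−0.106)) = (0.03242)^(1.034) = 0.02890.
C_{D,max} = 0.02890×2.98 = 0.0861 mol/dm³.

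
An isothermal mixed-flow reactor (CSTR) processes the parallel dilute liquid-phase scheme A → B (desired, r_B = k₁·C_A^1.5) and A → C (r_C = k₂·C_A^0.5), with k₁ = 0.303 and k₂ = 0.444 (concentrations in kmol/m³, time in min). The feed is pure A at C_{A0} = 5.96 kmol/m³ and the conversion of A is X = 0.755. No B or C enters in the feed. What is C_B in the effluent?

2.25 kmol/m³

Exit C_A = C_{A0}(1−X) = 5.96×0.245 = 1.460 kmol/m³.
In a CSTR the entire volume is at exit conditions, so r_B = 0.303×1.460^1.5 = 0.5346 and r_C = 0.444×1.460^0.5 = 0.5365.
Fraction of consumed A going to B: r_B/(r_B+r_C) = 0.4991.
C_B = 0.4991·C_{A0}·X = 0.4991×5.96×0.755 = 2.25 kmol/m³.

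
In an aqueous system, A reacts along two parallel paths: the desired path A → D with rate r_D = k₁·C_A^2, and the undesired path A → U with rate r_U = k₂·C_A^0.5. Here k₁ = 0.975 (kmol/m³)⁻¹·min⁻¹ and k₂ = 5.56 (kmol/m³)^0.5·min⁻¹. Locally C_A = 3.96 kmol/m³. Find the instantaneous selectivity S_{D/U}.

1.38

S_{D/U} = r_D/r_U = (k₁·C_A^2)/(k₂·C_A^0.5) = (k₁/k₂)·C_A^1.5.
= (0.975×3.960^2) / (5.56×3.960^0.5) = 15.29/11.06 = 1.38.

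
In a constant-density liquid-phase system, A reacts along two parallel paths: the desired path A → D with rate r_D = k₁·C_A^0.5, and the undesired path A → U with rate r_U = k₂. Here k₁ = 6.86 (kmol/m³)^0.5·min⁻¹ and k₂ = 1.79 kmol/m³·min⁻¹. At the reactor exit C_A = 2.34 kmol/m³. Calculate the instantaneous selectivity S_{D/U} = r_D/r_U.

5.86

S_{D/U} = r_D/r_U = (k₁·C_A^0.5)/(k₂) = (k₁/k₂)·C_A^0.5.
= (6.86×2.340^0.5) / (1.79) = 10.49/1.790 = 5.86.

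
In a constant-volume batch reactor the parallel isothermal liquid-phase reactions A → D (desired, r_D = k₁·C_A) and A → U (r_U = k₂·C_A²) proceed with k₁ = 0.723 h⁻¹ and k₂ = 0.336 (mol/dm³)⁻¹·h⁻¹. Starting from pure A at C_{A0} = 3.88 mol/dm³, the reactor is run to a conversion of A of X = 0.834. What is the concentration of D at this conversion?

1.65 mol/dm³

C_A = C_{A0}(1−X) = 0.6441 mol/dm³.
Along a PFR/batch, dC_D/dC_A = −r_D/(r_D+r_U) = −k₁/(k₁+k₂·C_A).
Integrating from C_{A0} to C_A: C_D = (0.723/0.336)·ln[(0.723+0.336·3.88)/(0.723+0.336·0.644)] = 2.152·ln(2.027/0.9394) = 1.655 mol/dm³.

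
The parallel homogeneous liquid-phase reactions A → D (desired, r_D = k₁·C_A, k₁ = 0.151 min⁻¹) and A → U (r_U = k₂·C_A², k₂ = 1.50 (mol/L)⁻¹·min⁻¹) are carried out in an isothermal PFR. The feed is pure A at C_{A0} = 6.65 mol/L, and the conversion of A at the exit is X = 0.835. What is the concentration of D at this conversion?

C_A = C_{A0}(1−X) = 1.097 mol/L.
Along a PFR/batch, dC_D/dC_A = −r_D/(r_D+r_U) = −k₁/(k₁+k₂·C_A).
Integrating from C_{A0} to C_A: C_D = (0.151/1.50)·ln[(0.151+1.50·6.65)/(0.151+1.50·1.10)] = 0.1007·ln(10.13/1.797) = 0.1741 mol/L.

0.174 mol/L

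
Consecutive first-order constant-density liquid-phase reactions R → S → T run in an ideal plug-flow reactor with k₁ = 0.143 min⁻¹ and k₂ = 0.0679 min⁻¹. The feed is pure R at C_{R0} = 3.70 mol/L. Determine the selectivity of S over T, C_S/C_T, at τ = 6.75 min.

3.41

Solving the coupled first-order balances gives C_S(τ) = [k₁/(k₂−k₁)]·C_{R0}·(e^(−k₁τ) − e^(−k₂τ)).
e^(−k₁τ) = e^(−0.143×6.75) = e^(−0.9652) = 0.3809; e^(−k₂τ) = e^(−0.4583) = 0.6323.
C_S = 0.143×3.70/(0.0679−0.143) × (0.3809−0.6323) = (-7.045)×(-0.2515) = 1.772 mol/L.
C_R = C_{R0}e^(−k₁τ) = 1.409 mol/L, so C_T = C_{R0}−C_R−C_S = 0.5192 mol/L; C_S/C_T = 3.41.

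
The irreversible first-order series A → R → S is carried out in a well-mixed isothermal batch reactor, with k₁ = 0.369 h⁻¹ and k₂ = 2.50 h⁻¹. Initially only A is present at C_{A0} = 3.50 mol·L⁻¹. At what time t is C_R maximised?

0.898 h

The intermediate peaks when r₁ = r₂, i.e. k₁e^(−k₁t) = k₂e^(−k₂t), giving t_opt = ln(k₂/k₁)/(k₂−k₁).
= ln(2.50/0.369)/(2.50−0.369) = ln(6.775)/2.131 = 1.913/2.131 = 0.898 h.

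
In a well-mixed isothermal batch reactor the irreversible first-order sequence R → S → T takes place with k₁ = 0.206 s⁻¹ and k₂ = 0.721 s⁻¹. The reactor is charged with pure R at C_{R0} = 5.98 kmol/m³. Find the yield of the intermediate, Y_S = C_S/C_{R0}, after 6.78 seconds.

0.0960

The intermediate concentration in a first-order A→B→C sequence is C_S = k₁C_{R0}(e^(−k₁t) − e^(−k₂t))/(k₂−k₁).
e^(−k₁t) = e^(−0.206×6.78) = e^(−1.397) = 0.2474; e^(−k₂t) = e^(−4.888) = 0.007534.
C_S = 0.206×5.98/(0.721−0.206) × (0.2474−0.007534) = 2.392×0.2399 = 0.5738 kmol/m³.
Y_S = C_S/C_{R0} = 0.5738/5.98 = 0.0960.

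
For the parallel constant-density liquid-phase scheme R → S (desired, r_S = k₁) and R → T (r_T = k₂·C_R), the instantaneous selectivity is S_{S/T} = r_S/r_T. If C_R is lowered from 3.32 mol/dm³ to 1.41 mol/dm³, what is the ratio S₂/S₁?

2.35

S_{S/T} = (k₁/k₂)·C_R⁻¹, so S₂/S₁ = (C_{R,2}/C_{R,1})⁻¹.
= 3.32/1.41 = 2.35.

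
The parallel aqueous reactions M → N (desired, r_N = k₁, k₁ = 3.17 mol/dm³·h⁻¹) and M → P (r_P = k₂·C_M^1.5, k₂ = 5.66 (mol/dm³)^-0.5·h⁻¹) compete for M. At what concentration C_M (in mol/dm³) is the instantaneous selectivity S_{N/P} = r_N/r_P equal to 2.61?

S_{N/P} = (k₁/k₂)·C_M^-1.5 ⇒ C_M = (S·k₂/k₁)^(1/(-1.5)).
= (2.61×5.66/3.17)^(-0.6667) = (4.660)^(-0.6667) = 0.358 mol/dm³.

0.358 mol/dm³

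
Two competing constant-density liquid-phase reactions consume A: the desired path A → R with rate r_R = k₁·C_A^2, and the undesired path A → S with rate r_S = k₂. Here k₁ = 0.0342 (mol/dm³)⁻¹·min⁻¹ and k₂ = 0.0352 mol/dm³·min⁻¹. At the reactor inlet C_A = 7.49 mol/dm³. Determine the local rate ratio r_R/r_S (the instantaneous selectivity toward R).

S_{R/S} = r_R/r_S = (k₁·C_A^2)/(k₂) = (k₁/k₂)·C_A^2.
= (0.0342×7.490^2) / (0.0352) = 1.919/0.03520 = 54.5.

54.5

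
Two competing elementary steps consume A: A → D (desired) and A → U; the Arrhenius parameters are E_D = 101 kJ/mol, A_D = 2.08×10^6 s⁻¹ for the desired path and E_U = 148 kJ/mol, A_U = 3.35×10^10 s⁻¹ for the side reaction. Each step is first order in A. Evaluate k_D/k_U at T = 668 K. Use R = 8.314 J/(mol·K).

k_D/k_U = (A_D/A_U)·exp[−(E_D−E_U)/(RT)] = (A_D/A_U)·exp[(E_U−E_D)/(RT)].
(E_U−E_D)/(RT) = (148−101)×10³/(8.314×668) = 47000/5554 = 8.463.
k_D/k_U = (2.08×10^6/3.35×10^10)·exp(8.463) = 6.209×10^-5 × 4735 = 0.294.

0.294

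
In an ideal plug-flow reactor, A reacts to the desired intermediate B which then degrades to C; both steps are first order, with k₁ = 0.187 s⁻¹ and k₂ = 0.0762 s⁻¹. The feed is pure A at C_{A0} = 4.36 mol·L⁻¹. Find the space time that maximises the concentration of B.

8.10 s

For first-order series the maximum of C_B occurs at τ_opt = ln(k₂/k₁)/(k₂−k₁).
= ln(0.0762/0.187)/(0.0762−0.187) = ln(0.4075)/-0.1108 = -0.8977/-0.1108 = 8.10 s.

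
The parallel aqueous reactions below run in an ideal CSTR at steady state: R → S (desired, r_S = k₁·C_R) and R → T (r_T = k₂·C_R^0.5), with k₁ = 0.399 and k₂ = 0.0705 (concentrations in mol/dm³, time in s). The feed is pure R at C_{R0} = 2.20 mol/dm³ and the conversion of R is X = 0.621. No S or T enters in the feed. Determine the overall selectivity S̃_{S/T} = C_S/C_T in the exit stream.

Exit C_R = C_{R0}(1−X) = 2.20×0.379 = 0.8338 mol/dm³.
Rates in a CSTR are evaluated at the outlet concentration: r_S = 0.399×0.8338 = 0.3327, r_T = 0.0705×0.8338^0.5 = 0.06438.
Overall selectivity = C_S/C_T = r_Sτ/(r_Tτ) = r_S/r_T = 5.17.

5.17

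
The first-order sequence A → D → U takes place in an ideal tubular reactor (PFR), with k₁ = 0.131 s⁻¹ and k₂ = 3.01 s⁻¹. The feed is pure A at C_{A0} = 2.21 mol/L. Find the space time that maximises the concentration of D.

1.09 s

For first-order series the maximum of C_D occurs at τ_opt = ln(k₂/k₁)/(k₂−k₁).
= ln(3.01/0.131)/(3.01−0.131) = ln(22.98)/2.879 = 3.134/2.879 = 1.09 s.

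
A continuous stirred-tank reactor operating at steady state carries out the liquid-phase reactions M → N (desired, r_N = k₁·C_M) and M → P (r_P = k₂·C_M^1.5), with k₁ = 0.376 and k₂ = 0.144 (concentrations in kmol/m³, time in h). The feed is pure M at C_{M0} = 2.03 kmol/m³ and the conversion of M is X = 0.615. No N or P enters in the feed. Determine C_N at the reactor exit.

0.933 kmol/m³

Exit C_M = C_{M0}(1−X) = 2.03×0.385 = 0.7815 kmol/m³.
In a CSTR the entire volume is at exit conditions, so r_N = 0.376×0.7815 = 0.2939 and r_P = 0.144×0.7815^1.5 = 0.09949.
Fraction of consumed M going to N: r_N/(r_N+r_P) = 0.7471.
C_N = 0.7471·C_{M0}·X = 0.7471×2.03×0.615 = 0.933 kmol/m³.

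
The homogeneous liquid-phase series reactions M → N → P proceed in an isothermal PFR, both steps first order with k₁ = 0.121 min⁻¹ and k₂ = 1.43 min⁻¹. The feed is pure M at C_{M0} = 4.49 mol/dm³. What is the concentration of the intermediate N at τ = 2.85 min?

Solving the coupled first-order balances gives C_N(τ) = [k₁/(k₂−k₁)]·C_{M0}·(e^(−k₁τ) − e^(−k₂τ)).
e^(−k₁τ) = e^(−0.121×2.85) = e^(−0.3448) = 0.7083; e^(−k₂τ) = e^(−4.075) = 0.01698.
C_N = 0.121×4.49/(1.43−0.121) × (0.7083−0.01698) = 0.4150×0.6913 = 0.2869 mol/dm³.

0.287 mol/dm³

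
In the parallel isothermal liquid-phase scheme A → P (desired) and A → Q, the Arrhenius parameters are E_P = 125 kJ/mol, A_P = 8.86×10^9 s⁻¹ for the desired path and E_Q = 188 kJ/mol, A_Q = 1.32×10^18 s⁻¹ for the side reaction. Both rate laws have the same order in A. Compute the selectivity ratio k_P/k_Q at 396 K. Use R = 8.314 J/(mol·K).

1.37

Since both paths have the same order in A, the concentration cancels and S_{P/Q} = k_P/k_Q = (A_P/A_Q)·exp[(E_Q−E_P)/(RT)].
(E_Q−E_P)/(RT) = (188−125)×10³/(8.314×396) = 63000/3292 = 19.14.
k_P/k_Q = (8.86×10^9/1.32×10^18)·exp(19.14) = 6.712×10^-9 × 2.043×10^8 = 1.37.
Since E_P < E_Q, lowering the temperature improves selectivity toward P.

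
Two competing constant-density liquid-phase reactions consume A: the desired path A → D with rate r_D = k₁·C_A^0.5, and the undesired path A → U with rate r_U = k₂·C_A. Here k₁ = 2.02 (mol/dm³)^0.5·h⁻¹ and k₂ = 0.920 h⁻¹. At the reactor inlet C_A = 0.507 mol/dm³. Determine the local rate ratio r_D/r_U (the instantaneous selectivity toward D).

S_{D/U} = r_D/r_U = (k₁·C_A^0.5)/(k₂·C_A) = (k₁/k₂)·C_A^-0.5.
= (2.02×0.5070^0.5) / (0.920×0.5070) = 1.438/0.4664 = 3.08.

3.08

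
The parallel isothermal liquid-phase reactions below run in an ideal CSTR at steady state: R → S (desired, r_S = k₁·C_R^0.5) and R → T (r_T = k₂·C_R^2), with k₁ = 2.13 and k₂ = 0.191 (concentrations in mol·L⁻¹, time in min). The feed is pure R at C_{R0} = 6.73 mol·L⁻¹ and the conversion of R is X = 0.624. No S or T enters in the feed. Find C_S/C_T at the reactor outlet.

2.77

Exit C_R = C_{R0}(1−X) = 6.73×0.376 = 2.530 mol·L⁻¹.
A CSTR operates uniformly at the exit composition, giving r_S = 3.388 and r_T = 1.223 (each k·C_R^n at C_R = 2.530).
Overall selectivity = C_S/C_T = r_Sτ/(r_Tτ) = r_S/r_T = 2.77.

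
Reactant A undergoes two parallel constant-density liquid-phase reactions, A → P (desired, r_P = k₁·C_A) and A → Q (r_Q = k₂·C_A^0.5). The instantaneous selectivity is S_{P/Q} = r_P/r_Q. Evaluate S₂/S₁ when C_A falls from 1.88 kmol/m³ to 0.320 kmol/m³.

0.413

S_{P/Q} = (k₁/k₂)·C_A^0.5, so S₂/S₁ = (C_{A,2}/C_{A,1})^0.5.
= (0.320/1.88)^0.5 = (0.1702)^0.5 = 0.413.
Selectivity toward P falls as C_A falls — high-concentration operation is favoured.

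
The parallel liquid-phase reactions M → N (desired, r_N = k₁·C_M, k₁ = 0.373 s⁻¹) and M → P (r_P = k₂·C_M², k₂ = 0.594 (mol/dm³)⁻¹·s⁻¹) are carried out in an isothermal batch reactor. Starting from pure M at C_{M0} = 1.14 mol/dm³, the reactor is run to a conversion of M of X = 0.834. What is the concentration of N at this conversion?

0.485 mol/dm³

C_M = C_{M0}(1−X) = 0.1892 mol/dm³.
Along a PFR/batch, dC_N/dC_M = −r_N/(r_N+r_P) = −k₁/(k₁+k₂·C_M).
Integrating from C_{M0} to C_M: C_N = (0.373/0.594)·ln[(0.373+0.594·1.14)/(0.373+0.594·0.189)] = 0.6279·ln(1.050/0.4854) = 0.4846 mol/dm³.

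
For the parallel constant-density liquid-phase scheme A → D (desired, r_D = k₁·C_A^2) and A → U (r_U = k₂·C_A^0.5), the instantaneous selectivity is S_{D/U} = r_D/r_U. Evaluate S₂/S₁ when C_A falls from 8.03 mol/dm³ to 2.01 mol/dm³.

S_{D/U} = (k₁/k₂)·C_A^1.5, so S₂/S₁ = (C_{A,2}/C_{A,1})^1.5.
= (2.01/8.03)^1.5 = (0.2503)^1.5 = 0.125.
Selectivity toward D falls as C_A falls — high-concentration operation is favoured.

0.125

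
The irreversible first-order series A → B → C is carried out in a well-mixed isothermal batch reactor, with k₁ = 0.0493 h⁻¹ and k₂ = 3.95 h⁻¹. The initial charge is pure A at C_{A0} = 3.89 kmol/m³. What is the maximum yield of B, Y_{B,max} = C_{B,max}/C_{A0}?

For a first-order series the maximum intermediate yield is C_{B,max}/C_{A0} = (k₁/k₂)^[k₂/(k₂−k₁)].
= (0.0493/3.95)^(3.95/(3.95−0.0493)) = (0.01248)^(1.013) = 0.01181.

0.0118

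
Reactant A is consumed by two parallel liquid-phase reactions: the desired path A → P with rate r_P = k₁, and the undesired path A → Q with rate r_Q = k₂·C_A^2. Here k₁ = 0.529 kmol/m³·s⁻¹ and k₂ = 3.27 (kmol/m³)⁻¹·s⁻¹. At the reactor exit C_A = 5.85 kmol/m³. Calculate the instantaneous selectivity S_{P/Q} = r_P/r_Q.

S_{P/Q} = r_P/r_Q = (k₁)/(k₂·C_A^2) = (k₁/k₂)·C_A^-2.
= (0.529) / (3.27×5.850^2) = 0.5290/111.9 = 0.00473.
The undesired path is higher order in A, so low C_A (CSTR or dilute feed) favours P.

0.00473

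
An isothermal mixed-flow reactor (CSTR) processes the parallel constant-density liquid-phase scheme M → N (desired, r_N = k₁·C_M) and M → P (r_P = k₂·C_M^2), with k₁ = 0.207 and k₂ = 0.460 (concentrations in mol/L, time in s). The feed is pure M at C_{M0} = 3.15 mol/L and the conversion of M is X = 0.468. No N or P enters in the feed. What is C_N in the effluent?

Exit C_M = C_{M0}(1−X) = 3.15×0.532 = 1.676 mol/L.
Rates in a CSTR are evaluated at the outlet concentration: r_N = 0.207×1.676 = 0.3469, r_P = 0.460×1.676^2 = 1.292.
Fraction of consumed M going to N: r_N/(r_N+r_P) = 0.2117.
C_N = 0.2117·C_{M0}·X = 0.2117×3.15×0.468 = 0.312 mol/L.

0.312 mol/L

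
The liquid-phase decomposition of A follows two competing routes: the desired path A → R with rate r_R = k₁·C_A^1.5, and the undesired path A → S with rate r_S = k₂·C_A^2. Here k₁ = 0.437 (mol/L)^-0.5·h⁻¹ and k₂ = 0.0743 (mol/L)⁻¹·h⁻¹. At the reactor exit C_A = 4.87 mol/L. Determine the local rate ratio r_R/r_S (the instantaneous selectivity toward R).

2.67

S_{R/S} = r_R/r_S = (k₁·C_A^1.5)/(k₂·C_A^2) = (k₁/k₂)·C_A^-0.5.
= (0.437×4.870^1.5) / (0.0743×4.870^2) = 4.697/1.762 = 2.67.
The undesired path is higher order in A, so low C_A (CSTR or dilute feed) favours R.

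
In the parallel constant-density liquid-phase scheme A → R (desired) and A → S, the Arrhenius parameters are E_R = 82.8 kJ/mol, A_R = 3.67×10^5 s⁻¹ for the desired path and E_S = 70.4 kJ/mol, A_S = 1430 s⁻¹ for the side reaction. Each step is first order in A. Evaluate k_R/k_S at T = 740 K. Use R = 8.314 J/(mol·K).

Since both paths have the same order in A, the concentration cancels and S_{R/S} = k_R/k_S = (A_R/A_S)·exp[(E_S−E_R)/(RT)].
(E_S−E_R)/(RT) = (70.4−82.8)×10³/(8.314×740) = -12400/6152 = -2.015.
k_R/k_S = (3.67×10^5/1430)·exp(-2.015) = 256.6 × 0.1333 = 34.2.
Since E_R > E_S, raising the temperature improves selectivity toward R.

34.2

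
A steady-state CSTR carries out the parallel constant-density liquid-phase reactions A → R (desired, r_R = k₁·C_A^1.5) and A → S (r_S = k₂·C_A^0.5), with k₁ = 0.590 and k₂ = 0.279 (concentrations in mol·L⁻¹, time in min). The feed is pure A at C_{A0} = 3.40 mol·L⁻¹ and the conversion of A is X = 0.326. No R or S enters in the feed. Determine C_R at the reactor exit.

Exit C_A = C_{A0}(1−X) = 3.40×0.674 = 2.292 mol·L⁻¹.
In a CSTR the entire volume is at exit conditions, so r_R = 0.590×2.292^1.5 = 2.047 and r_S = 0.279×2.292^0.5 = 0.4224.
Fraction of consumed A going to R: r_R/(r_R+r_S) = 0.8289.
C_R = 0.8289·C_{A0}·X = 0.8289×3.40×0.326 = 0.919 mol·L⁻¹.

0.919 mol·L⁻¹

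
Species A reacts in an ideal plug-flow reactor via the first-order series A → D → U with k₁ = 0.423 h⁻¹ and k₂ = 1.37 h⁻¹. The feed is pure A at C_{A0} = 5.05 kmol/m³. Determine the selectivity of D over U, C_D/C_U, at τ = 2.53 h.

0.269

The intermediate concentration in a first-order A→B→C sequence is C_D = k₁C_{A0}(e^(−k₁τ) − e^(−k₂τ))/(k₂−k₁).
e^(−k₁τ) = e^(−0.423×2.53) = e^(−1.070) = 0.3429; e^(−k₂τ) = e^(−3.466) = 0.03124.
C_D = 0.423×5.05/(1.37−0.423) × (0.3429−0.03124) = 2.256×0.3117 = 0.7031 kmol/m³.
C_A = C_{A0}e^(−k₁τ) = 1.732 kmol/m³, so C_U = C_{A0}−C_A−C_D = 2.615 kmol/m³; C_D/C_U = 0.269.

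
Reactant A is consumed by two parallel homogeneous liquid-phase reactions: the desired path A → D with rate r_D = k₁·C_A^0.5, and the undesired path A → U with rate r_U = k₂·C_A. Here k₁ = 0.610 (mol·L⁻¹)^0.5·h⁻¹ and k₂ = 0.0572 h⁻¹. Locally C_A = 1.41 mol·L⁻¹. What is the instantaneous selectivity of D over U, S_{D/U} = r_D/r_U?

S_{D/U} = r_D/r_U = (k₁·C_A^0.5)/(k₂·C_A) = (k₁/k₂)·C_A^-0.5.
= (0.610×1.410^0.5) / (0.0572×1.410) = 0.7243/0.08065 = 8.98.
The undesired path is higher order in A, so low C_A (CSTR or dilute feed) favours D.

8.98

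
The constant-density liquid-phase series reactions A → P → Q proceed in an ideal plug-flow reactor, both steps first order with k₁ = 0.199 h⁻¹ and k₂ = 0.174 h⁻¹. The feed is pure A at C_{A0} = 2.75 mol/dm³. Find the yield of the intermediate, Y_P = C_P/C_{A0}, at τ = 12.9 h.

0.233

Solving the coupled first-order balances gives C_P(τ) = [k₁/(k₂−k₁)]·C_{A0}·(e^(−k₁τ) − e^(−k₂τ)).
e^(−k₁τ) = e^(−0.199×12.9) = e^(−2.567) = 0.07676; e^(−k₂τ) = e^(−2.245) = 0.1060.
C_P = 0.199×2.75/(0.174−0.199) × (0.07676−0.1060) = (-21.89)×(-0.02921) = 0.6395 mol/dm³.
Y_P = C_P/C_{A0} = 0.6395/2.75 = 0.233.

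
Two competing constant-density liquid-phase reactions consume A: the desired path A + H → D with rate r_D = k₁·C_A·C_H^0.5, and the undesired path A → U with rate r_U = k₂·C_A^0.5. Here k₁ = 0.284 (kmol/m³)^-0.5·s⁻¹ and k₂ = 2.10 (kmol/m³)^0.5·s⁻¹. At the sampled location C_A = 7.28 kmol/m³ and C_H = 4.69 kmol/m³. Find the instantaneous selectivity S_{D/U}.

S_{D/U} = r_D/r_U = (k₁·C_A·C_H^0.5)/(k₂·C_A^0.5) = (k₁/k₂)·C_A^0.5·C_H^0.5.
= (0.284×7.280×4.690^0.5) / (2.10×7.280^0.5) = 4.478/5.666 = 0.790.

0.790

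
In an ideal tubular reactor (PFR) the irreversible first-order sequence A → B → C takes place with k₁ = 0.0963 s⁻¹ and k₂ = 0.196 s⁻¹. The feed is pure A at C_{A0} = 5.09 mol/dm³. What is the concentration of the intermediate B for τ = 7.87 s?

1.25 mol/dm³

For first-order series with pure A initially, C_B(τ) = k₁C_{A0}/(k₂−k₁)·(e^(−k₁τ) − e^(−k₂τ)).
e^(−k₁τ) = e^(−0.0963×7.87) = e^(−0.7579) = 0.4687; e^(−k₂τ) = e^(−1.543) = 0.2138.
C_B = 0.0963×5.09/(0.196−0.0963) × (0.4687−0.2138) = 4.916×0.2548 = 1.253 mol/dm³.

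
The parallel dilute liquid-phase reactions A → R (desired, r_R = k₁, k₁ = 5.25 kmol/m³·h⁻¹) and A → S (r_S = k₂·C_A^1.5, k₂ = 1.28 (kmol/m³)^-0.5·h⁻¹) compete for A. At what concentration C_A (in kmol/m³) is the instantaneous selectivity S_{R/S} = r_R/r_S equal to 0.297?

5.76 kmol/m³

S_{R/S} = (k₁/k₂)·C_A^-1.5 ⇒ C_A = (S·k₂/k₁)^(1/(-1.5)).
= (0.297×1.28/5.25)^(-0.6667) = (0.07241)^(-0.6667) = 5.76 kmol/m³.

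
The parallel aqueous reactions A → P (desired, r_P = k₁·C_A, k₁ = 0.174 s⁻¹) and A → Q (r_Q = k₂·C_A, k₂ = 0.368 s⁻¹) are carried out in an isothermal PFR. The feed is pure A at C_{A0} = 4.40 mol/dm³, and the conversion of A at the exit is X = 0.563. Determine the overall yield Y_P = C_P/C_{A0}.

0.181

C_A = C_{A0}(1−X) = 1.923 mol/dm³.
Both paths are first order in A, so the instantaneous fraction to P is constant: dC_P/d(−C_A) = k₁/(k₁+k₂) = 0.3210.
C_P = 0.3210·(C_{A0}−C_A) = 0.3210×2.477 = 0.795 mol/dm³.
Y_P = C_P/C_{A0} = 0.7953/4.40 = 0.181.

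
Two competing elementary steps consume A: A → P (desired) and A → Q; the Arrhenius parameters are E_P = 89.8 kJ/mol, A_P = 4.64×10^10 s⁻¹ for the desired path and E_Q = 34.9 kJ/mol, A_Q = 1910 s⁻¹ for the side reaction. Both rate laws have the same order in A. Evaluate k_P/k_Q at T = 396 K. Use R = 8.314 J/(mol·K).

Since both paths have the same order in A, the concentration cancels and S_{P/Q} = k_P/k_Q = (A_P/A_Q)·exp[(E_Q−E_P)/(RT)].
(E_Q−E_P)/(RT) = (34.9−89.8)×10³/(8.314×396) = -54900/3292 = -16.68.
k_P/k_Q = (4.64×10^10/1910)·exp(-16.68) = 2.429×10^7 × 5.730×10^-8 = 1.39.
Since E_P > E_Q, raising the temperature improves selectivity toward P.

1.39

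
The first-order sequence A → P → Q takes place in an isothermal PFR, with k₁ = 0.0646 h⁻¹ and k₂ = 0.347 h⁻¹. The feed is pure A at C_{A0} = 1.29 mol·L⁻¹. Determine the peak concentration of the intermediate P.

For a first-order series the maximum intermediate yield is C_{P,max}/C_{A0} = (k₁/k₂)^[k₂/(k₂−k₁)].
= (0.0646/0.347)^(0.347/(0.347−0.0646)) = (0.1862)^(1.229) = 0.1267.
C_{P,max} = 0.1267×1.29 = 0.163 mol·L⁻¹.

0.163 mol·L⁻¹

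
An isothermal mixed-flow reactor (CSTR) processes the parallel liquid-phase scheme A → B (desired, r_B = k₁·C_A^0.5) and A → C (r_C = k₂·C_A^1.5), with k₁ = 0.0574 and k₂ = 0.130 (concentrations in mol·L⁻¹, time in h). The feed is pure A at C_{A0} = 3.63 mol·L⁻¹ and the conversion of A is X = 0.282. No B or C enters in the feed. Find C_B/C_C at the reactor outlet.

0.169

Exit C_A = C_{A0}(1−X) = 3.63×0.718 = 2.606 mol·L⁻¹.
Rates in a CSTR are evaluated at the outlet concentration: r_B = 0.0574×2.606^0.5 = 0.09267, r_C = 0.130×2.606^1.5 = 0.5470.
Overall selectivity = C_B/C_C = r_Bτ/(r_Cτ) = r_B/r_C = 0.169.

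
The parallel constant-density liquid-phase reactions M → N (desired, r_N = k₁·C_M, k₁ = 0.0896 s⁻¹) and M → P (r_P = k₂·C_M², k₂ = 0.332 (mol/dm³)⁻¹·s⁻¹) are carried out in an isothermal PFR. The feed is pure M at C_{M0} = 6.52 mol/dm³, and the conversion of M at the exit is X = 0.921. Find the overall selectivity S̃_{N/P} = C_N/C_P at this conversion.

0.107

C_M = C_{M0}(1−X) = 0.5151 mol/dm³.
Along a PFR/batch, dC_N/dC_M = −r_N/(r_N+r_P) = −k₁/(k₁+k₂·C_M).
Integrating from C_{M0} to C_M: C_N = (0.0896/0.332)·ln[(0.0896+0.332·6.52)/(0.0896+0.332·0.515)] = 0.2699·ln(2.254/0.2606) = 0.5823 mol/dm³.
C_P = (C_{M0}−C_M)−C_N = 5.423 mol/dm³; S̃_{N/P} = 0.5823/5.423 = 0.107.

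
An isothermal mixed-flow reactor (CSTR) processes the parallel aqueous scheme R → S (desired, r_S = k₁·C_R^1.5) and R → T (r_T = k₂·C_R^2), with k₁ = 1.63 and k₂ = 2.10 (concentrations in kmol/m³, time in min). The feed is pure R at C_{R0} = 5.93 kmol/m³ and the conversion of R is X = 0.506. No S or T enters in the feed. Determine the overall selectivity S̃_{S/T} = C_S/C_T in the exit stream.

Exit C_R = C_{R0}(1−X) = 5.93×0.494 = 2.929 kmol/m³.
In a CSTR the entire volume is at exit conditions, so r_S = 1.63×2.929^1.5 = 8.173 and r_T = 2.10×2.929^2 = 18.02.
Overall selectivity = C_S/C_T = r_Sτ/(r_Tτ) = r_S/r_T = 0.454.

0.454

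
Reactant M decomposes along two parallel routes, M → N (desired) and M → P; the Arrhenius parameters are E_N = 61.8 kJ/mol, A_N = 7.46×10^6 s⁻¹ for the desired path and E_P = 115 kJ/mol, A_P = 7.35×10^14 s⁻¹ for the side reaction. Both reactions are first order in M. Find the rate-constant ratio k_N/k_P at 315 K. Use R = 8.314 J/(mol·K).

6.74

k_N/k_P = (A_N/A_P)·exp[−(E_N−E_P)/(RT)] = (A_N/A_P)·exp[(E_P−E_N)/(RT)].
(E_P−E_N)/(RT) = (115−61.8)×10³/(8.314×315) = 53200/2619 = 20.31.
k_N/k_P = (7.46×10^6/7.35×10^14)·exp(20.31) = 1.015×10^-8 × 6.640×10^8 = 6.74.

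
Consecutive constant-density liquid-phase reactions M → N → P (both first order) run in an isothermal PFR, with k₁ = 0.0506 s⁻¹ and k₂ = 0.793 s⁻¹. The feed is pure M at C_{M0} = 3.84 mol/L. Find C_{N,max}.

0.203 mol/L

At the optimum, C_{N,max}/C_{M0} = (k₁/k₂)^[k₂/(k₂−k₁)].
= (0.0506/0.793)^(0.793/(0.793−0.0506)) = (0.06381)^(1.068) = 0.05290.
C_{N,max} = 0.05290×3.84 = 0.203 mol/L.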